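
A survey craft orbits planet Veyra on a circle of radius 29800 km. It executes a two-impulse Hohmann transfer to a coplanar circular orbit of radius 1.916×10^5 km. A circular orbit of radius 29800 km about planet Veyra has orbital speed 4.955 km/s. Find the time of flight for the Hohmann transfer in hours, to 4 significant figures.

t = 37.58 hours

From the circular-orbit relation v² = μ/r at r = 29800 km: μ = v²r = (4.955)² × 29800 = 7.31650×10^5 km³/s².
Transfer-ellipse semi-major axis a_t = (r₁ + r₂)/2 = (29800 + 1.916×10^5)/2 = 1.107×10^5 km.
Half the transfer-orbit period gives t = π√(a_t³/μ) = 1.353×10^5 s.
Converting: 1.353×10^5 s ÷ 3600 s/hour = 37.58 hours.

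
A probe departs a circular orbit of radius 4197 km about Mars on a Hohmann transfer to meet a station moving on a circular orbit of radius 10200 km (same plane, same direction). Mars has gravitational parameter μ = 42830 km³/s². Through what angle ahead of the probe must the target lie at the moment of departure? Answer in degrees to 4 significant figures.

φ = 73.28°

Semi-major axis of the transfer orbit: a_t = (4197 + 10200)/2 = 7198.5 km.
The half-period of the transfer ellipse is t = π√(a_t³/μ) = 9271.3 s.
The target's mean motion on its circular orbit is ω₂ = √(μ/r₂³) = 2.0090×10^-4 rad/s.
Angle swept by the target during transfer: ω₂·t = 1.8626 rad = 106.72°.
The probe traverses 180° on the transfer ellipse, so the target must lead by 180° − 106.72° = 73.28°.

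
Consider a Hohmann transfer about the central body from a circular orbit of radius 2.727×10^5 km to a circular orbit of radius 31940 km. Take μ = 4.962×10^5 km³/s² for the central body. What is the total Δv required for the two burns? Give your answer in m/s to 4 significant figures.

Δv = 2064 m/s

Transfer-ellipse semi-major axis a_t = (r₁ + r₂)/2 = (2.727×10^5 + 31940)/2 = 1.5232×10^5 km.
At r₁ the circular-orbit speed is v₁ = √(μ/r₁) = 1.34892 km/s.
Transfer-orbit speed at r₁ (vis-viva): v_a = √[μ(2/r₁ − 1/a_t)] = 0.617696 km/s.
First burn Δv₁ = |v_a − v₁| = 0.73122 km/s.
Circular speed at r₂: v₂ = √(μ/r₂) = 3.9415 km/s.
Transfer-orbit speed at r₂: v_p = √[μ(2/r₂ − 1/a_t)] = 5.2738 km/s.
Second burn Δv₂ = |v₂ − v_p| = 1.3323 km/s.
Δv = Δv₁ + Δv₂ = 0.73122 + 1.3323 = 2.064 km/s.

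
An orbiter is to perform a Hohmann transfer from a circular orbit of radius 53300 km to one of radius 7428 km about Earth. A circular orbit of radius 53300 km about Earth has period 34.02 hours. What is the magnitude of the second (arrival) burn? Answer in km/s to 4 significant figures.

From Kepler's third law T² = 4π²r³/μ at r = 53300 km, T = 34.02 hours = 34.02 × 3600 s = 1.22472×10^5 s: μ = 4π²r³/T² = 3.98536×10^5 km³/s².
Semi-major axis of the transfer orbit: a_t = (53300 + 7428)/2 = 30364 km.
Circular speed at r = 7428 km: v_c = √(μ/r) = 7.325 km/s.
Transfer-orbit speed at the same r (vis-viva, a = a_t): v_t = √[μ(2/r − 1/a_t)] = 9.705 km/s.
Δv₂ = |v_t − v_c| = |9.705 − 7.325| = 2.380 km/s.

Δv₂ = 2.380 km/s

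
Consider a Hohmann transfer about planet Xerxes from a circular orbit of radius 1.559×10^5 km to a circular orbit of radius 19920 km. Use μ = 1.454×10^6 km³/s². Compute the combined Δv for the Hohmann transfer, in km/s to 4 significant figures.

Δv = 4.434 km/s

Semi-major axis of the transfer orbit: a_t = (1.559×10^5 + 19920)/2 = 87910 km.
Circular speed at r₁: v₁ = √(μ/r₁) = √(1.454×10^6/1.559×10^5) = 3.054 km/s.
On the transfer ellipse at r₁, vis-viva gives v_a = √[μ(2/r₁ − 1/a_t)] = 1.454 km/s.
First burn Δv₁ = |v_a − v₁| = 1.600 km/s.
At r₂, v₂ = √(μ/r₂) = 8.54353 km/s.
Transfer-orbit speed at r₂: v_p = √[μ(2/r₂ − 1/a_t)] = 11.3774 km/s.
Second burn Δv₂ = |v₂ − v_p| = 2.834 km/s.
Total Δv = Δv₁ + Δv₂ = 4.434 km/s.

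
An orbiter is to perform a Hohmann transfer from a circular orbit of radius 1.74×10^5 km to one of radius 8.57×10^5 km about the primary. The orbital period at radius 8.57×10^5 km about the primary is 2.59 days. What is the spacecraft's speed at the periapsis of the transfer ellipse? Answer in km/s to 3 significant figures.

From Kepler's third law T² = 4π²r³/μ at r = 8.57×10^5 km, T = 2.59 days = 2.59 × 86400 s = 2.23776×10^5 s: μ = 4π²r³/T² = 4.96221×10^8 km³/s².
Transfer-ellipse semi-major axis a_t = (r₁ + r₂)/2 = (1.740×10^5 + 8.570×10^5)/2 = 5.155×10^5 km.
At periapsis, r = 1.740×10^5 km.
Vis-viva: v = √[μ(2/r − 1/a_t)] = √[4.96221×10^8 × (2/1.740×10^5 − 1/5.155×10^5)] = 68.86 km/s.

v = 68.9 km/s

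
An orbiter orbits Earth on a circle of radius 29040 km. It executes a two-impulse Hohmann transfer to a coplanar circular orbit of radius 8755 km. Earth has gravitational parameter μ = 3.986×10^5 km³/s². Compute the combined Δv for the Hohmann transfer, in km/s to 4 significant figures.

Transfer-ellipse semi-major axis a_t = (r₁ + r₂)/2 = (29040 + 8755)/2 = 18897.5 km.
Circular speed at r₁: v₁ = √(μ/r₁) = √(3.986×10^5/29040) = 3.705 km/s.
On the transfer ellipse at r₁, vis-viva equation gives v_a = √[μ(2/r₁ − 1/a_t)] = 2.522 km/s.
First burn Δv₁ = |v_a − v₁| = 1.183 km/s.
At r₂, v₂ = √(μ/r₂) = 6.747 km/s.
Transfer-orbit speed at r₂: v_p = √[μ(2/r₂ − 1/a_t)] = 8.364 km/s.
Second burn Δv₂ = |v₂ − v_p| = 1.617 km/s.
Δv = Δv₁ + Δv₂ = 1.183 + 1.617 = 2.800 km/s.

Δv = 2.800 km/s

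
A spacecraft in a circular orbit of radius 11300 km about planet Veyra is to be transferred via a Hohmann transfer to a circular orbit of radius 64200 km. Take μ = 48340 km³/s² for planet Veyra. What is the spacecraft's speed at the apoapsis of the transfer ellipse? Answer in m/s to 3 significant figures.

v = 475 m/s

Transfer-ellipse semi-major axis a_t = (r₁ + r₂)/2 = (11300 + 64200)/2 = 37750 km.
The apoapsis of the transfer ellipse is at r = 64200 km.
From the vis-viva equation, v = √[μ(2/r − 1/a_t)] = 0.4748 km/s.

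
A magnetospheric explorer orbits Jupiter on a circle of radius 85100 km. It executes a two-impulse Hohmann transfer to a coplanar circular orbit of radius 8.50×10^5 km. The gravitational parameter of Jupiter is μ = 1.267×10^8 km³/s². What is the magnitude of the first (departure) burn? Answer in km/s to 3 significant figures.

The Hohmann ellipse has a_t = (r₁ + r₂)/2 = 4.6755×10^5 km.
Circular speed at r = 85100 km: v_c = √(μ/r) = 38.59 km/s.
Transfer-orbit speed at the same r (vis-viva, a = a_t): v_t = √[μ(2/r − 1/a_t)] = 52.03 km/s.
Δv₁ = |v_t − v_c| = |52.03 − 38.59| = 13.44 km/s.

Δv₁ = 13.4 km/s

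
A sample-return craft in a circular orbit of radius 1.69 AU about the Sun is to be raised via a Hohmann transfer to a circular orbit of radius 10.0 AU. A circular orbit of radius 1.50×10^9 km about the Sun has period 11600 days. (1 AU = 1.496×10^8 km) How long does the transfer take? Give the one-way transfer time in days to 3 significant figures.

t = 2580 days

From Kepler's third law T² = 4π²r³/μ at r = 1.50×10^9 km, T = 11600 days = 11600 × 86400 s = 1.00224×10^9 s: μ = 4π²r³/T² = 1.32645×10^11 km³/s².
In km: r₁ = 1.69 × 1.496×10^8 = 2.52824×10^8 km; r₂ = 10.0 × 1.496×10^8 = 1.496×10^9 km.
Semi-major axis of the transfer orbit: a_t = (2.52824×10^8 + 1.496×10^9)/2 = 8.74412×10^8 km.
By Kepler's third law the transfer-orbit period is T = 2π√(a_t³/μ), so t = T/2 = 2.230×10^8 s.
Converting: 2.230×10^8 s ÷ 86400 s/day = 2580 days.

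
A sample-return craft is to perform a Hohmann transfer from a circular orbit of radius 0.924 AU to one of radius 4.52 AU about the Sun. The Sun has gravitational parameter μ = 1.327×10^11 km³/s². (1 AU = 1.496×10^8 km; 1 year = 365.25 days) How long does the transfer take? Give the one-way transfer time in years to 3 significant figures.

t = 2.25 years

In km: r₁ = 0.924 × 1.496×10^8 = 1.382304×10^8 km; r₂ = 4.52 × 1.496×10^8 = 6.76192×10^8 km.
The Hohmann ellipse has a_t = (r₁ + r₂)/2 = 4.072112×10^8 km.
Half the transfer-orbit period gives t = π√(a_t³/μ) = 7.087×10^7 s.
Converting: 7.087×10^7 s ÷ 3.15576×10^7 s/year (365.25 × 86400) = 2.25 years.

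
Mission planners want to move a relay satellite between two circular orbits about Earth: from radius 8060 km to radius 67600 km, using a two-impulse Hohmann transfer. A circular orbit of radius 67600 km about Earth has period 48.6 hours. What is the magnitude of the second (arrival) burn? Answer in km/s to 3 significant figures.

Δv₂ = 1.31 km/s

From Kepler's third law T² = 4π²r³/μ at r = 67600 km, T = 48.6 hours = 48.6 × 3600 s = 1.7496×10^5 s: μ = 4π²r³/T² = 3.98403×10^5 km³/s².
Transfer-ellipse semi-major axis a_t = (r₁ + r₂)/2 = (8060 + 67600)/2 = 37830 km.
On the circular orbit at r = 67600 km, v_c = √(μ/r) = 2.428 km/s.
Transfer-orbit speed at the same r (vis-viva, a = a_t): v_t = √[μ(2/r − 1/a_t)] = 1.121 km/s.
Δv₂ = |v_t − v_c| = |1.121 − 2.428| = 1.307 km/s.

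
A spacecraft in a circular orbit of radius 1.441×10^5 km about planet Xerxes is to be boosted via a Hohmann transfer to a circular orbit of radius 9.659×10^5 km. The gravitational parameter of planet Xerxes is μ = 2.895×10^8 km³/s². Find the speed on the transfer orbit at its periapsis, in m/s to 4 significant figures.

Semi-major axis of the transfer orbit: a_t = (1.441×10^5 + 9.659×10^5)/2 = 5.550×10^5 km.
The periapsis of the transfer ellipse is at r = 1.441×10^5 km.
Vis-viva: v = √[μ(2/r − 1/a_t)] = √[2.895×10^8 × (2/1.441×10^5 − 1/5.550×10^5)] = 59.13 km/s.

v = 59130 m/s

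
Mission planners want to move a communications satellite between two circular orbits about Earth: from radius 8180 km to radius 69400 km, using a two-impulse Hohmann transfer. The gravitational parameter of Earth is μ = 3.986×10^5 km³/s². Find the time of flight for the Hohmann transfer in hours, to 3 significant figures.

t = 10.6 hours

Semi-major axis of the transfer orbit: a_t = (8180 + 69400)/2 = 38790 km.
By Kepler's third law the transfer-orbit period is T = 2π√(a_t³/μ), so t = T/2 = 38020 s.
Converting: 38020 s ÷ 3600 s/hour = 10.6 hours.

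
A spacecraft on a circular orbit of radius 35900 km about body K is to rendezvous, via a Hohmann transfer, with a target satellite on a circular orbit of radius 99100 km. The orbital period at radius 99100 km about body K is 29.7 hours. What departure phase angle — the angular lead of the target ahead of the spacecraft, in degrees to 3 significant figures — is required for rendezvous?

From Kepler's third law T² = 4π²r³/μ at r = 99100 km, T = 29.7 hours = 29.7 × 3600 s = 1.0692×10^5 s: μ = 4π²r³/T² = 3.36096×10^6 km³/s².
The Hohmann ellipse has a_t = (r₁ + r₂)/2 = 67500 km.
Transfer time t = π√(a_t³/μ) = 30050 s.
The target's mean motion on its circular orbit is ω₂ = √(μ/r₂³) = 5.877×10^-5 rad/s.
Angle swept by the target during transfer: ω₂·t = 1.766 rad = 101.2°.
Arrival is 180° from departure on the ellipse, so φ = 180° − 101.2° = 78.8°.

φ = 78.8°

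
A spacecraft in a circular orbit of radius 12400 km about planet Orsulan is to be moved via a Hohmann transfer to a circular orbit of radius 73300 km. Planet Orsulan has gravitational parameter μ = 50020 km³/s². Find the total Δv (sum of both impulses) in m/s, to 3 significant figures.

Δv = 1000 m/s

Semi-major axis of the transfer orbit: a_t = (12400 + 73300)/2 = 42850 km.
Circular speed at r₁: v₁ = √(μ/r₁) = √(50020/12400) = 2.00845 km/s.
Transfer-orbit speed at r₁ (v² = μ(2/r − 1/a)): v_p = √[μ(2/r₁ − 1/a_t)] = 2.62686 km/s.
First burn Δv₁ = |v_p − v₁| = 0.6184 km/s.
Circular speed at r₂: v₂ = √(μ/r₂) = 0.8261 km/s.
Transfer-orbit speed at r₂: v_a = √[μ(2/r₂ − 1/a_t)] = 0.4444 km/s.
Second burn Δv₂ = |v₂ − v_a| = 0.3817 km/s.
Total Δv = Δv₁ + Δv₂ = 1.000 km/s.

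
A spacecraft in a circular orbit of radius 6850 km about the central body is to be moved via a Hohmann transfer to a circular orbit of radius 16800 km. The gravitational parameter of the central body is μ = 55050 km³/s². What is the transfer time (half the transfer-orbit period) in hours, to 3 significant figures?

t = 4.78 hours

Transfer-ellipse semi-major axis a_t = (r₁ + r₂)/2 = (6850 + 16800)/2 = 11825 km.
By Kepler's third law the transfer-orbit period is T = 2π√(a_t³/μ), so t = T/2 = 17220 s.
Converting: 17220 s ÷ 3600 s/hour = 4.78 hours.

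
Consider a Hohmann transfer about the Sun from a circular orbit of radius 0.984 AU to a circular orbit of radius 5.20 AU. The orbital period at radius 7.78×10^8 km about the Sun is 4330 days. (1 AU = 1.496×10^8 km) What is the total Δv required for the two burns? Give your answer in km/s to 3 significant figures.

From Kepler's third law T² = 4π²r³/μ at r = 7.78×10^8 km, T = 4330 days = 4330 × 86400 s = 3.74112×10^8 s: μ = 4π²r³/T² = 1.32830×10^11 km³/s².
In km: r₁ = 0.984 × 1.496×10^8 = 1.472064×10^8 km; r₂ = 5.20 × 1.496×10^8 = 7.7792×10^8 km.
Transfer-ellipse semi-major axis a_t = (r₁ + r₂)/2 = (1.472064×10^8 + 7.7792×10^8)/2 = 4.625632×10^8 km.
At r₁ the circular-orbit speed is v₁ = √(μ/r₁) = 30.039 km/s.
Transfer-orbit speed at r₁ (vis-viva): v_p = √[μ(2/r₁ − 1/a_t)] = 38.955 km/s.
First burn Δv₁ = |v_p − v₁| = 8.916 km/s.
Circular speed at r₂: v₂ = √(μ/r₂) = 13.0671 km/s.
Transfer-orbit speed at r₂: v_a = √[μ(2/r₂ − 1/a_t)] = 7.37154 km/s.
Second burn Δv₂ = |v₂ − v_a| = 5.696 km/s.
Total Δv = Δv₁ + Δv₂ = 14.61 km/s.

Δv = 14.6 km/s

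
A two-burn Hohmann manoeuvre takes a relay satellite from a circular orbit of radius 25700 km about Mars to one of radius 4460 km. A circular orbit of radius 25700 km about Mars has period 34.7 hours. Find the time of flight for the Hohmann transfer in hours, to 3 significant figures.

t = 7.80 hours

From Kepler's third law T² = 4π²r³/μ at r = 25700 km, T = 34.7 hours = 34.7 × 3600 s = 1.2492×10^5 s: μ = 4π²r³/T² = 42943.3 km³/s².
The Hohmann ellipse has a_t = (r₁ + r₂)/2 = 15080 km.
Transfer time t = π√(a_t³/μ) = π√((15080)³ / 42943.3) = 28070 s.
Converting: 28070 s ÷ 3600 s/hour = 7.80 hours.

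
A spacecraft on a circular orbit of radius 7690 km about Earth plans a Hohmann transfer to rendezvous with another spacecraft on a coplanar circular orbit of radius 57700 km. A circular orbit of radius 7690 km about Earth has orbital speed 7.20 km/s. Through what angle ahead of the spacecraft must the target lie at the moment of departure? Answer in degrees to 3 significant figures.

φ = 103°

From the circular-orbit relation v² = μ/r at r = 7690 km: μ = v²r = (7.20)² × 7690 = 3.98650×10^5 km³/s².
Transfer-ellipse semi-major axis a_t = (r₁ + r₂)/2 = (7690 + 57700)/2 = 32695 km.
The half-period of the transfer ellipse is t = π√(a_t³/μ) = 29420 s.
The target's mean motion on its circular orbit is ω₂ = √(μ/r₂³) = 4.555×10^-5 rad/s.
Angle swept by the target during transfer: ω₂·t = 1.340 rad = 76.78°.
Arrival is 180° from departure on the ellipse, so φ = 180° − 76.78° = 103°.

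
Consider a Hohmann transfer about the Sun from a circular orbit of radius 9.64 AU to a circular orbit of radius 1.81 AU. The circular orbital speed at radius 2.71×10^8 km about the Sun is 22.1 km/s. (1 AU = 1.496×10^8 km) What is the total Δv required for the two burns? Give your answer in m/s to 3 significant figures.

From the circular-orbit relation v² = μ/r at r = 2.71×10^8 km: μ = v²r = (22.1)² × 2.71×10^8 = 1.32359×10^11 km³/s².
In km: r₁ = 9.64 × 1.496×10^8 = 1.442144×10^9 km; r₂ = 1.81 × 1.496×10^8 = 2.70776×10^8 km.
Semi-major axis of the transfer orbit: a_t = (1.442144×10^9 + 2.70776×10^8)/2 = 8.5646×10^8 km.
Circular speed at r₁: v₁ = √(μ/r₁) = √(1.32359×10^11/1.442144×10^9) = 9.580 km/s.
On the transfer ellipse at r₁, vis-viva gives v_a = √[μ(2/r₁ − 1/a_t)] = 5.387 km/s.
First burn Δv₁ = |v_a − v₁| = 4.193 km/s.
At r₂, v₂ = √(μ/r₂) = 22.11 km/s.
Transfer-orbit speed at r₂: v_p = √[μ(2/r₂ − 1/a_t)] = 28.69 km/s.
Second burn Δv₂ = |v₂ − v_p| = 6.580 km/s.
Total Δv = Δv₁ + Δv₂ = 10.77 km/s.

Δv = 10800 m/s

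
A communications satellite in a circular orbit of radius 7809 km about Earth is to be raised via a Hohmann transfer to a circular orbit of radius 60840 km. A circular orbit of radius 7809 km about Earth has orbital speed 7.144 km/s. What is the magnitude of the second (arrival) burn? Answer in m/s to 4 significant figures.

Δv₂ = 1339 m/s

From the circular-orbit relation v² = μ/r at r = 7809 km: μ = v²r = (7.144)² × 7809 = 3.98546×10^5 km³/s².
The Hohmann ellipse has a_t = (r₁ + r₂)/2 = 34324.5 km.
Circular speed at r = 60840 km: v_c = √(μ/r) = 2.5594 km/s.
Vis-viva on the transfer ellipse at r = 60840 km gives v_t = √[μ(2/r − 1/a_t)] = 1.2208 km/s.
Δv₂ = |v_t − v_c| = |1.2208 − 2.5594| = 1.339 km/s.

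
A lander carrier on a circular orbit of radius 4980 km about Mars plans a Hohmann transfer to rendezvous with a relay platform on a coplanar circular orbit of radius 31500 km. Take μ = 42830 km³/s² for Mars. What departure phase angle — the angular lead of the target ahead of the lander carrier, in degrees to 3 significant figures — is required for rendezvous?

φ = 101°

The Hohmann ellipse has a_t = (r₁ + r₂)/2 = 18240 km.
The half-period of the transfer ellipse is t = π√(a_t³/μ) = 37395 s.
Target angular speed ω₂ = √(μ/r₂³) = 3.7018×10^-5 rad/s.
Angle swept by the target during transfer: ω₂·t = 1.3843 rad = 79.31°.
The lander carrier traverses 180° on the transfer ellipse, so the target must lead by 180° − 79.31° = 101°.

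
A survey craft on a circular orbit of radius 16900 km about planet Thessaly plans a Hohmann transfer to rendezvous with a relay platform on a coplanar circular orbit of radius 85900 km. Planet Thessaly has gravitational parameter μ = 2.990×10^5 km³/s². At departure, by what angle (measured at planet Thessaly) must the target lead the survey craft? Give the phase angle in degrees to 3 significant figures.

φ = 96.7°

Semi-major axis of the transfer orbit: a_t = (16900 + 85900)/2 = 51400 km.
Transfer time t = π√(a_t³/μ) = 66951.3 s.
The target's mean motion on its circular orbit is ω₂ = √(μ/r₂³) = 2.17193×10^-5 rad/s.
Angle swept by the target during transfer: ω₂·t = 1.45414 rad = 83.32°.
The survey craft traverses 180° on the transfer ellipse, so the target must lead by 180° − 83.32° = 96.7°.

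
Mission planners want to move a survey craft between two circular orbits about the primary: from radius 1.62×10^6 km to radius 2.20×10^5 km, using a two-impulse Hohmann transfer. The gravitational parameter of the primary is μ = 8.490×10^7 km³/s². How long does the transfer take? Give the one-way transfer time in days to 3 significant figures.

t = 3.48 days

The Hohmann ellipse has a_t = (r₁ + r₂)/2 = 9.200×10^5 km.
Half the transfer-orbit period gives t = π√(a_t³/μ) = 3.009×10^5 s.
Converting: 3.009×10^5 s ÷ 86400 s/day = 3.48 days.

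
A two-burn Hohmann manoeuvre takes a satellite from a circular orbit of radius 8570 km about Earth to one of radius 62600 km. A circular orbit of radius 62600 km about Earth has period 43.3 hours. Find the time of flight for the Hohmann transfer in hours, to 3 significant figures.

From Kepler's third law T² = 4π²r³/μ at r = 62600 km, T = 43.3 hours = 43.3 × 3600 s = 1.5588×10^5 s: μ = 4π²r³/T² = 3.98568×10^5 km³/s².
Semi-major axis of the transfer orbit: a_t = (8570 + 62600)/2 = 35585 km.
Transfer time t = π√(a_t³/μ) = π√((35585)³ / 3.98568×10^5) = 33400 s.
Converting: 33400 s ÷ 3600 s/hour = 9.28 hours.

t = 9.28 hours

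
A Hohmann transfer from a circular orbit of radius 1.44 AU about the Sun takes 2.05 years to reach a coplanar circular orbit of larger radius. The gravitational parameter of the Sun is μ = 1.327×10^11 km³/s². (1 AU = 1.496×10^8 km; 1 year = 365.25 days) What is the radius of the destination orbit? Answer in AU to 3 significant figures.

In km: r₁ = 1.44 × 1.496×10^8 = 2.15424×10^8 km.
Transfer time t = 2.05 years × 365.25 × 86400 s = 6.469308×10^7 s, and t = π√(a_t³/μ).
So a_t = (μ t²/π²)^(1/3) = (1.327×10^11 × (6.469308×10^7)² / π²)^(1/3) = 3.8320×10^8 km.
Since a_t = (r₁ + r₂)/2, r₂ = 2a_t − r₁ = 2×3.8320×10^8 − 2.15424×10^8 = 5.50976×10^8 km.
In AU: r₂ = 5.50976×10^8 / 1.496×10^8 = 3.68 AU.

r₂ = 3.68 AU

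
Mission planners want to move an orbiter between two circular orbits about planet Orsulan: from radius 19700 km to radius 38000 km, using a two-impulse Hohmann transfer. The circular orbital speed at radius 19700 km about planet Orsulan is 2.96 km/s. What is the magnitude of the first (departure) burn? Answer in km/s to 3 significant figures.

From the circular-orbit relation v² = μ/r at r = 19700 km: μ = v²r = (2.96)² × 19700 = 1.72604×10^5 km³/s².
Transfer-ellipse semi-major axis a_t = (r₁ + r₂)/2 = (19700 + 38000)/2 = 28850 km.
Circular speed at r = 19700 km: v_c = √(μ/r) = 2.9600 km/s.
Vis-viva on the transfer ellipse at r = 19700 km gives v_t = √[μ(2/r − 1/a_t)] = 3.3971 km/s.
Δv₁ = |v_t − v_c| = |3.3971 − 2.9600| = 0.4371 km/s.

Δv₁ = 0.437 km/s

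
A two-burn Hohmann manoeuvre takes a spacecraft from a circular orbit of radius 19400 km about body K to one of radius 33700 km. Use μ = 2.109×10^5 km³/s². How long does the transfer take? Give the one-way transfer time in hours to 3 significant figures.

t = 8.22 hours

The Hohmann ellipse has a_t = (r₁ + r₂)/2 = 26550 km.
By Kepler's third law the transfer-orbit period is T = 2π√(a_t³/μ), so t = T/2 = 29590 s.
Converting: 29590 s ÷ 3600 s/hour = 8.22 hours.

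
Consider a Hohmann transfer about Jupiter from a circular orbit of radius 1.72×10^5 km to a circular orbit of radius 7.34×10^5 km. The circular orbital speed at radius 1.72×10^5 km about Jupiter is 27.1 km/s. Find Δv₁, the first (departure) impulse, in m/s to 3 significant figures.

From the circular-orbit relation v² = μ/r at r = 1.72×10^5 km: μ = v²r = (27.1)² × 1.72×10^5 = 1.26319×10^8 km³/s².
The Hohmann ellipse has a_t = (r₁ + r₂)/2 = 4.530×10^5 km.
Circular speed at r = 1.720×10^5 km: v_c = √(μ/r) = 27.100 km/s.
Transfer-orbit speed at the same r (vis-viva, a = a_t): v_t = √[μ(2/r − 1/a_t)] = 34.496 km/s.
Δv₁ = |v_t − v_c| = |34.496 − 27.100| = 7.396 km/s.

Δv₁ = 7400 m/s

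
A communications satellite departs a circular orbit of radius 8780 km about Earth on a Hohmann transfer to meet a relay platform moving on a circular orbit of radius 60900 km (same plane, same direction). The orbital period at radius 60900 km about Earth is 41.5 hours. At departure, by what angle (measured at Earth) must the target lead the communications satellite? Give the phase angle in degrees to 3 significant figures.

φ = 102°

From Kepler's third law T² = 4π²r³/μ at r = 60900 km, T = 41.5 hours = 41.5 × 3600 s = 1.494×10^5 s: μ = 4π²r³/T² = 3.99494×10^5 km³/s².
The Hohmann ellipse has a_t = (r₁ + r₂)/2 = 34840 km.
Transfer time t = π√(a_t³/μ) = 32320 s.
Target angular speed ω₂ = √(μ/r₂³) = 4.206×10^-5 rad/s.
Angle swept by the target during transfer: ω₂·t = 1.3594 rad = 77.89°.
Arrival is 180° from departure on the ellipse, so φ = 180° − 77.89° = 102°.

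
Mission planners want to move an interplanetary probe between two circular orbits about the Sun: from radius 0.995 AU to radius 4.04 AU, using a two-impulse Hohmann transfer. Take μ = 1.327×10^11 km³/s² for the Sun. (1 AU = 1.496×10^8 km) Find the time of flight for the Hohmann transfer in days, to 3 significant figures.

In km: r₁ = 0.995 × 1.496×10^8 = 1.48852×10^8 km; r₂ = 4.04 × 1.496×10^8 = 6.04384×10^8 km.
Transfer-ellipse semi-major axis a_t = (r₁ + r₂)/2 = (1.48852×10^8 + 6.04384×10^8)/2 = 3.76618×10^8 km.
By Kepler's third law the transfer-orbit period is T = 2π√(a_t³/μ), so t = T/2 = 6.303×10^7 s.
Converting: 6.303×10^7 s ÷ 86400 s/day = 730 days.

t = 730 days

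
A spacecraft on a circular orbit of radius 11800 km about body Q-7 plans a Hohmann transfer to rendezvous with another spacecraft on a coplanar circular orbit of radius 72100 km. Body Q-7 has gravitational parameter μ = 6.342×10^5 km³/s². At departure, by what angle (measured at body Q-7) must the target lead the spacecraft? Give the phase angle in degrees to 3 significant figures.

The Hohmann ellipse has a_t = (r₁ + r₂)/2 = 41950 km.
Transfer time t = π√(a_t³/μ) = 33895 s.
The target's mean motion on its circular orbit is ω₂ = √(μ/r₂³) = 4.1135×10^-5 rad/s.
Angle swept by the target during transfer: ω₂·t = 1.3943 rad = 79.89°.
Arrival is 180° from departure on the ellipse, so φ = 180° − 79.89° = 100°.

φ = 100°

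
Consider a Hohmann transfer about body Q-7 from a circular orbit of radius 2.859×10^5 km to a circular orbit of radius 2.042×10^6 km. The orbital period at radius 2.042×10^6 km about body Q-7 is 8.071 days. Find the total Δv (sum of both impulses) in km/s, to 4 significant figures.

From Kepler's third law T² = 4π²r³/μ at r = 2.042×10^6 km, T = 8.071 days = 8.071 × 86400 s = 6.973344×10^5 s: μ = 4π²r³/T² = 6.91265×10^8 km³/s².
Transfer-ellipse semi-major axis a_t = (r₁ + r₂)/2 = (2.859×10^5 + 2.042×10^6)/2 = 1.16395×10^6 km.
At r₁ the circular-orbit speed is v₁ = √(μ/r₁) = 49.17 km/s.
Transfer-orbit speed at r₁ (vis-viva): v_p = √[μ(2/r₁ − 1/a_t)] = 65.13 km/s.
First burn Δv₁ = |v_p − v₁| = 15.96 km/s.
Circular speed at r₂: v₂ = √(μ/r₂) = 18.399 km/s.
Transfer-orbit speed at r₂: v_a = √[μ(2/r₂ − 1/a_t)] = 9.1187 km/s.
Second burn Δv₂ = |v₂ − v_a| = 9.280 km/s.
Total Δv = Δv₁ + Δv₂ = 25.24 km/s.

Δv = 25.24 km/s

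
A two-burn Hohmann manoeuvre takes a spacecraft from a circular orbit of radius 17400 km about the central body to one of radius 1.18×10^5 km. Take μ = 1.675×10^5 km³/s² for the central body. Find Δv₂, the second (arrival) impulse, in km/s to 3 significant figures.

Δv₂ = 0.587 km/s

Semi-major axis of the transfer orbit: a_t = (17400 + 1.180×10^5)/2 = 67700 km.
Circular speed at r = 1.180×10^5 km: v_c = √(μ/r) = 1.1914 km/s.
Transfer-orbit speed at the same r (vis-viva, a = a_t): v_t = √[μ(2/r − 1/a_t)] = 0.60401 km/s.
Δv₂ = |v_t − v_c| = |0.60401 − 1.1914| = 0.5874 km/s.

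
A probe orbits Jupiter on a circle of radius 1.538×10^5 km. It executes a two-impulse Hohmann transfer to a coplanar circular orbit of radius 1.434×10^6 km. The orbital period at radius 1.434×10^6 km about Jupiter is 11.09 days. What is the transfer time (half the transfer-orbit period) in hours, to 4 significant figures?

t = 54.82 hours

From Kepler's third law T² = 4π²r³/μ at r = 1.434×10^6 km, T = 11.09 days = 11.09 × 86400 s = 9.58176×10^5 s: μ = 4π²r³/T² = 1.26799×10^8 km³/s².
The Hohmann ellipse has a_t = (r₁ + r₂)/2 = 7.939×10^5 km.
By Kepler's third law the transfer-orbit period is T = 2π√(a_t³/μ), so t = T/2 = 1.9735×10^5 s.
Converting: 1.9735×10^5 s ÷ 3600 s/hour = 54.82 hours.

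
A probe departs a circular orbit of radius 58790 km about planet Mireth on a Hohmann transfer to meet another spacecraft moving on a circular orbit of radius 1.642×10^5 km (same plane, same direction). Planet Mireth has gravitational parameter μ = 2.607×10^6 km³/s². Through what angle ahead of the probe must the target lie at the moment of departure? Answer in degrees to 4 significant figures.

φ = 79.28°

Semi-major axis of the transfer orbit: a_t = (58790 + 1.642×10^5)/2 = 1.11495×10^5 km.
The half-period of the transfer ellipse is t = π√(a_t³/μ) = 72437.332 s.
The target's mean motion on its circular orbit is ω₂ = √(μ/r₂³) = 2.4266704×10^-5 rad/s.
Angle swept by the target during transfer: ω₂·t = 1.75782 rad = 100.72°.
The probe traverses 180° on the transfer ellipse, so the target must lead by 180° − 100.72° = 79.28°.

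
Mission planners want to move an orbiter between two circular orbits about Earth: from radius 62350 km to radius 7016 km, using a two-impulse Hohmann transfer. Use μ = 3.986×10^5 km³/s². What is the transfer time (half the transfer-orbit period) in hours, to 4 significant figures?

The Hohmann ellipse has a_t = (r₁ + r₂)/2 = 34683 km.
Half the transfer-orbit period gives t = π√(a_t³/μ) = 32140 s.
Converting: 32140 s ÷ 3600 s/hour = 8.928 hours.

t = 8.928 hours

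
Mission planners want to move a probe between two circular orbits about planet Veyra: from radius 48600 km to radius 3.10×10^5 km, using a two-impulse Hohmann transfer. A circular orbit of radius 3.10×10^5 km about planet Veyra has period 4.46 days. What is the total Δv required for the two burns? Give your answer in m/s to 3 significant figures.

From Kepler's third law T² = 4π²r³/μ at r = 3.10×10^5 km, T = 4.46 days = 4.46 × 86400 s = 3.85344×10^5 s: μ = 4π²r³/T² = 7.92041×10^6 km³/s².
The Hohmann ellipse has a_t = (r₁ + r₂)/2 = 1.793×10^5 km.
Circular speed at r₁: v₁ = √(μ/r₁) = √(7.92041×10^6/48600) = 12.77 km/s.
Transfer-orbit speed at r₁ (vis-viva): v_p = √[μ(2/r₁ − 1/a_t)] = 16.79 km/s.
First burn Δv₁ = |v_p − v₁| = 4.020 km/s.
Circular speed at r₂: v₂ = √(μ/r₂) = 5.055 km/s.
Transfer-orbit speed at r₂: v_a = √[μ(2/r₂ − 1/a_t)] = 2.632 km/s.
Second burn Δv₂ = |v₂ − v_a| = 2.423 km/s.
Total Δv = Δv₁ + Δv₂ = 6.443 km/s.

Δv = 6440 m/s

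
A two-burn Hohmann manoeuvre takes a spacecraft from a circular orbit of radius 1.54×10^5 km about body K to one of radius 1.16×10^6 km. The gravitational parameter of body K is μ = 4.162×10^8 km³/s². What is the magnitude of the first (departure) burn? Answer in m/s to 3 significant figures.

Δv₁ = 17100 m/s

The Hohmann ellipse has a_t = (r₁ + r₂)/2 = 6.570×10^5 km.
Circular speed at r = 1.540×10^5 km: v_c = √(μ/r) = 51.99 km/s.
Vis-viva on the transfer ellipse at r = 1.540×10^5 km gives v_t = √[μ(2/r − 1/a_t)] = 69.08 km/s.
Δv₁ = |v_t − v_c| = |69.08 − 51.99| = 17.09 km/s.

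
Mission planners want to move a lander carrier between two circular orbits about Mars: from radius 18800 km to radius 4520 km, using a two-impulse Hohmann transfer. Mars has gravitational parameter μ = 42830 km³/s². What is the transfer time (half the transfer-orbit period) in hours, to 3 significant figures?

t = 5.31 hours

Semi-major axis of the transfer orbit: a_t = (18800 + 4520)/2 = 11660 km.
By Kepler's third law the transfer-orbit period is T = 2π√(a_t³/μ), so t = T/2 = 19110 s.
Converting: 19110 s ÷ 3600 s/hour = 5.31 hours.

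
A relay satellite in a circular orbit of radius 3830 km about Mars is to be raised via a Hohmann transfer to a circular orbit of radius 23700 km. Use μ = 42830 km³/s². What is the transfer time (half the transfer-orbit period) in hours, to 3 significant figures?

t = 6.81 hours

Semi-major axis of the transfer orbit: a_t = (3830 + 23700)/2 = 13765 km.
By Kepler's third law the transfer-orbit period is T = 2π√(a_t³/μ), so t = T/2 = 24520 s.
Converting: 24520 s ÷ 3600 s/hour = 6.81 hours.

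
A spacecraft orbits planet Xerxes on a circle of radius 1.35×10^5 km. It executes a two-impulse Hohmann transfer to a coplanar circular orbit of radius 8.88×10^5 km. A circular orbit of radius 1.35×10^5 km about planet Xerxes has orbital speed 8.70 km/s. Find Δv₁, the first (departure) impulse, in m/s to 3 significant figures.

From the circular-orbit relation v² = μ/r at r = 1.35×10^5 km: μ = v²r = (8.70)² × 1.35×10^5 = 1.02181×10^7 km³/s².
Transfer-ellipse semi-major axis a_t = (r₁ + r₂)/2 = (1.350×10^5 + 8.880×10^5)/2 = 5.115×10^5 km.
Circular speed at r = 1.350×10^5 km: v_c = √(μ/r) = 8.7000 km/s.
Transfer-orbit speed at the same r (vis-viva, a = a_t): v_t = √[μ(2/r − 1/a_t)] = 11.463 km/s.
Δv₁ = |v_t − v_c| = |11.463 − 8.7000| = 2.763 km/s.

Δv₁ = 2760 m/s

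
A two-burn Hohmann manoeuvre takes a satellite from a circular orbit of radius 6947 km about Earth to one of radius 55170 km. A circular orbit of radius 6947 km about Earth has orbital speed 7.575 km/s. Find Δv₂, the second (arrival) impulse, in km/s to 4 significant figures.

Δv₂ = 1.417 km/s

From the circular-orbit relation v² = μ/r at r = 6947 km: μ = v²r = (7.575)² × 6947 = 3.98623×10^5 km³/s².
Semi-major axis of the transfer orbit: a_t = (6947 + 55170)/2 = 31058.5 km.
Circular speed at r = 55170 km: v_c = √(μ/r) = 2.688 km/s.
Vis-viva on the transfer ellipse at r = 55170 km gives v_t = √[μ(2/r − 1/a_t)] = 1.271 km/s.
Δv₂ = |v_t − v_c| = |1.271 − 2.688| = 1.417 km/s.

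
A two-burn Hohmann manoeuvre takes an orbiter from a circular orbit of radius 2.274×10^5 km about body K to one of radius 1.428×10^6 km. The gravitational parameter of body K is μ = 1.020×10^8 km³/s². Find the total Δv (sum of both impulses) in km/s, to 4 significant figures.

Semi-major axis of the transfer orbit: a_t = (2.274×10^5 + 1.428×10^6)/2 = 8.277×10^5 km.
At r₁ the circular-orbit speed is v₁ = √(μ/r₁) = 21.179 km/s.
Transfer-orbit speed at r₁ (v² = μ(2/r − 1/a)): v_p = √[μ(2/r₁ − 1/a_t)] = 27.818 km/s.
First burn Δv₁ = |v_p − v₁| = 6.639 km/s.
Circular speed at r₂: v₂ = √(μ/r₂) = 8.452 km/s.
Transfer-orbit speed at r₂: v_a = √[μ(2/r₂ − 1/a_t)] = 4.430 km/s.
Second burn Δv₂ = |v₂ − v_a| = 4.022 km/s.
Δv = Δv₁ + Δv₂ = 6.639 + 4.022 = 10.66 km/s.

Δv = 10.66 km/s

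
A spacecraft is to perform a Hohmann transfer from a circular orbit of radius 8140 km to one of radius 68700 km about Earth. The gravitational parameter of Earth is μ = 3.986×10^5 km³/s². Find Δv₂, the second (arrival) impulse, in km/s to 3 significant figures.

Δv₂ = 1.30 km/s

Transfer-ellipse semi-major axis a_t = (r₁ + r₂)/2 = (8140 + 68700)/2 = 38420 km.
Circular speed at r = 68700 km: v_c = √(μ/r) = 2.409 km/s.
Vis-viva on the transfer ellipse at r = 68700 km gives v_t = √[μ(2/r − 1/a_t)] = 1.109 km/s.
Δv₂ = |v_t − v_c| = |1.109 − 2.409| = 1.300 km/s.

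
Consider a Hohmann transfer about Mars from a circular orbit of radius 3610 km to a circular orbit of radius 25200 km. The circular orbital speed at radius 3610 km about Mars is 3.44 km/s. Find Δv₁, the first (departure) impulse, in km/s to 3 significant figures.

From the circular-orbit relation v² = μ/r at r = 3610 km: μ = v²r = (3.44)² × 3610 = 42719.3 km³/s².
The Hohmann ellipse has a_t = (r₁ + r₂)/2 = 14405 km.
On the circular orbit at r = 3610 km, v_c = √(μ/r) = 3.440 km/s.
Transfer-orbit speed at the same r (vis-viva, a = a_t): v_t = √[μ(2/r − 1/a_t)] = 4.550 km/s.
Δv₁ = |v_t − v_c| = |4.550 − 3.440| = 1.110 km/s.

Δv₁ = 1.11 km/s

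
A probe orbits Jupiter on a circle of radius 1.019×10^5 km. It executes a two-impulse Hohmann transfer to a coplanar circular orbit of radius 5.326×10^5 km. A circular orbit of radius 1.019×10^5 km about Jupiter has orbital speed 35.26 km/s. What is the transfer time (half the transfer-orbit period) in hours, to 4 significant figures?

t = 13.85 hours

From the circular-orbit relation v² = μ/r at r = 1.019×10^5 km: μ = v²r = (35.26)² × 1.019×10^5 = 1.26689×10^8 km³/s².
Semi-major axis of the transfer orbit: a_t = (1.019×10^5 + 5.326×10^5)/2 = 3.1725×10^5 km.
Transfer time t = π√(a_t³/μ) = π√((3.1725×10^5)³ / 1.26689×10^8) = 49875 s.
Converting: 49875 s ÷ 3600 s/hour = 13.85 hours.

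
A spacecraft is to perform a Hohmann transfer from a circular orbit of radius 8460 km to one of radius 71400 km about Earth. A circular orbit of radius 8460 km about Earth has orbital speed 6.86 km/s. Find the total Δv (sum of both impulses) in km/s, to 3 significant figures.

Δv = 3.59 km/s

From the circular-orbit relation v² = μ/r at r = 8460 km: μ = v²r = (6.86)² × 8460 = 3.98124×10^5 km³/s².
Semi-major axis of the transfer orbit: a_t = (8460 + 71400)/2 = 39930 km.
Circular speed at r₁: v₁ = √(μ/r₁) = √(3.98124×10^5/8460) = 6.8600 km/s.
On the transfer ellipse at r₁, vis-viva gives v_p = √[μ(2/r₁ − 1/a_t)] = 9.1733 km/s.
First burn Δv₁ = |v_p − v₁| = 2.3133 km/s.
At r₂, v₂ = √(μ/r₂) = 2.3613 km/s.
Transfer-orbit speed at r₂: v_a = √[μ(2/r₂ − 1/a_t)] = 1.0869 km/s.
Second burn Δv₂ = |v₂ − v_a| = 1.2744 km/s.
Total Δv = Δv₁ + Δv₂ = 3.588 km/s.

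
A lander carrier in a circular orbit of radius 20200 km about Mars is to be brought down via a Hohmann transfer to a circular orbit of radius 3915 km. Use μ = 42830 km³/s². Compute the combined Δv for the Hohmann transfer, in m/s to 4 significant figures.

Δv = 1600 m/s

Transfer-ellipse semi-major axis a_t = (r₁ + r₂)/2 = (20200 + 3915)/2 = 12057.5 km.
Circular speed at r₁: v₁ = √(μ/r₁) = √(42830/20200) = 1.4561 km/s.
On the transfer ellipse at r₁, vis-viva gives v_a = √[μ(2/r₁ − 1/a_t)] = 0.82973 km/s.
First burn Δv₁ = |v_a − v₁| = 0.6264 km/s.
At r₂, v₂ = √(μ/r₂) = 3.3076 km/s.
Transfer-orbit speed at r₂: v_p = √[μ(2/r₂ − 1/a_t)] = 4.2811 km/s.
Second burn Δv₂ = |v₂ − v_p| = 0.9735 km/s.
Total Δv = Δv₁ + Δv₂ = 1.600 km/s.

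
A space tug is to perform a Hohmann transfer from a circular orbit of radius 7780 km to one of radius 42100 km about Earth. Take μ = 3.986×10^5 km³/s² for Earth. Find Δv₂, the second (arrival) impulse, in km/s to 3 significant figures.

The Hohmann ellipse has a_t = (r₁ + r₂)/2 = 24940 km.
On the circular orbit at r = 42100 km, v_c = √(μ/r) = 3.077 km/s.
Transfer-orbit speed at the same r (vis-viva, a = a_t): v_t = √[μ(2/r − 1/a_t)] = 1.719 km/s.
Δv₂ = |v_t − v_c| = |1.719 − 3.077| = 1.358 km/s.

Δv₂ = 1.36 km/s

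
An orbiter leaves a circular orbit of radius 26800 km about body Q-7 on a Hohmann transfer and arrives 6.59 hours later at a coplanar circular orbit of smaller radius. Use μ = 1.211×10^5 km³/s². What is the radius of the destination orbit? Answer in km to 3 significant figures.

Transfer time t = 6.59 hours = 23724 s, and t = π√(a_t³/μ).
So a_t = (μ t²/π²)^(1/3) = (1.211×10^5 × (23724)² / π²)^(1/3) = 19043 km.
Since a_t = (r₁ + r₂)/2, r₂ = 2a_t − r₁ = 2×19043 − 26800 = 11286 km.

r₂ = 11300 km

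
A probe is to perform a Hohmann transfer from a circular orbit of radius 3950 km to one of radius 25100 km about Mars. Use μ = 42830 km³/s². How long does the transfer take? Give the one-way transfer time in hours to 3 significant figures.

Semi-major axis of the transfer orbit: a_t = (3950 + 25100)/2 = 14525 km.
Transfer time t = π√(a_t³/μ) = π√((14525)³ / 42830) = 26570 s.
Converting: 26570 s ÷ 3600 s/hour = 7.38 hours.

t = 7.38 hours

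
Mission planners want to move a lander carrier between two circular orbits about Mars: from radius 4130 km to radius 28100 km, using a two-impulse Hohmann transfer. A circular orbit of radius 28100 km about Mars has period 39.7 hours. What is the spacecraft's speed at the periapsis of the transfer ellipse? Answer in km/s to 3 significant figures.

From Kepler's third law T² = 4π²r³/μ at r = 28100 km, T = 39.7 hours = 39.7 × 3600 s = 1.4292×10^5 s: μ = 4π²r³/T² = 42883.7 km³/s².
Transfer-ellipse semi-major axis a_t = (r₁ + r₂)/2 = (4130 + 28100)/2 = 16115 km.
The periapsis of the transfer ellipse is at r = 4130 km.
Applying v² = μ(2/r − 1/a_t): v = 4.255 km/s.

v = 4.26 km/s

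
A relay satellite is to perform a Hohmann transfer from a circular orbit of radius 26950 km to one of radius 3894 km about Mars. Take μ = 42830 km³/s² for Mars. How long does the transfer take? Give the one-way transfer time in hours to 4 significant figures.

t = 8.076 hours

Semi-major axis of the transfer orbit: a_t = (26950 + 3894)/2 = 15422 km.
Transfer time t = π√(a_t³/μ) = π√((15422)³ / 42830) = 29073 s.
Converting: 29073 s ÷ 3600 s/hour = 8.076 hours.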